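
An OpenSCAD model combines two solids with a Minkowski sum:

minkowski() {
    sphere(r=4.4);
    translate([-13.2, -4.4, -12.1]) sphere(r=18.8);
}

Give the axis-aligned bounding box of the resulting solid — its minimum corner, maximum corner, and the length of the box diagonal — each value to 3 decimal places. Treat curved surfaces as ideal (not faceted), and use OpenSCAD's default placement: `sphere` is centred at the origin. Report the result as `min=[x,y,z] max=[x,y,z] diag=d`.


A = translate([-13.2, -4.4, -12.1]) sphere(r=18.8) → bbox [-32,-23.2,-30.9] .. [5.6,14.4,6.7]
B = sphere(r=4.4) → bbox [-4.4,-4.4,-4.4] .. [4.4,4.4,4.4]
lo = A.lo+B.lo = [-32-4.4, -23.2-4.4, -30.9-4.4] = [-36.400,-27.600,-35.300]
hi = A.hi+B.hi = [5.6+4.4, 14.4+4.4, 6.7+4.4] = [10.000,18.800,11.100]
diag = √(46.4²+46.4²+46.4²) = √6458.88 = 80.367

min=[-36.400,-27.600,-35.300] max=[10.000,18.800,11.100] diag=80.367


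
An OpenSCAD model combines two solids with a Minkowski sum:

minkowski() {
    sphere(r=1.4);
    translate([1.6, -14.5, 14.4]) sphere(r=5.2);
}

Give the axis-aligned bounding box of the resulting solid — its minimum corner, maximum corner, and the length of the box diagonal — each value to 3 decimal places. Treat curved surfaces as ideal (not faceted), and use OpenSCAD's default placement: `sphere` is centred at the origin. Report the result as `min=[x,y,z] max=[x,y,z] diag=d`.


A = translate([1.6, -14.5, 14.4]) sphere(r=5.2) → bbox [-3.6,-19.7,9.2] .. [6.8,-9.3,19.6]
B = sphere(r=1.4) → bbox [-1.4,-1.4,-1.4] .. [1.4,1.4,1.4]
lo = A.lo+B.lo = [-3.6-1.4, -19.7-1.4, 9.2-1.4] = [-5.000,-21.100,7.800]
hi = A.hi+B.hi = [6.8+1.4, -9.3+1.4, 19.6+1.4] = [8.200,-7.900,21.000]
diag = √(13.2²+13.2²+13.2²) = √522.72 = 22.863

min=[-5.000,-21.100,7.800] max=[8.200,-7.900,21.000] diag=22.863


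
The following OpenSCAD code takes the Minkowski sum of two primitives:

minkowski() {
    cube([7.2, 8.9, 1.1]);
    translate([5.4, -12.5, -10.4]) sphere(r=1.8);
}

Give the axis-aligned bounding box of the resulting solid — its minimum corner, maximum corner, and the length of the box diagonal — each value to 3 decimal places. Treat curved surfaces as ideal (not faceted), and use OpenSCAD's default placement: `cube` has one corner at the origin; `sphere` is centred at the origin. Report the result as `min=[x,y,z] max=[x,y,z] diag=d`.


A = translate([5.4, -12.5, -10.4]) sphere(r=1.8) → bbox [3.6,-14.3,-12.2] .. [7.2,-10.7,-8.6]
B = cube([7.2, 8.9, 1.1]) → bbox [0,0,0] .. [7.2,8.9,1.1]
lo = A.lo+B.lo = [3.6+0, -14.3+0, -12.2+0] = [3.600,-14.300,-12.200]
hi = A.hi+B.hi = [7.2+7.2, -10.7+8.9, -8.6+1.1] = [14.400,-1.800,-7.500]
diag = √(10.8²+12.5²+4.7²) = √294.98 = 17.175

min=[3.600,-14.300,-12.200] max=[14.400,-1.800,-7.500] diag=17.175


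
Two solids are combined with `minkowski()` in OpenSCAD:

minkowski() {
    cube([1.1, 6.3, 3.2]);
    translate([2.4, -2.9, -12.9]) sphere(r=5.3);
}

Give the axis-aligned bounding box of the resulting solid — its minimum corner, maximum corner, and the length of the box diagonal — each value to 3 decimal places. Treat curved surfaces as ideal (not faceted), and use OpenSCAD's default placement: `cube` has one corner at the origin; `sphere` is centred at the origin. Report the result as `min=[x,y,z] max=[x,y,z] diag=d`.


min=[-2.900,-8.200,-18.200] max=[8.800,8.700,-4.400] diag=24.758

A = translate([2.4, -2.9, -12.9]) sphere(r=5.3) → bbox [-2.9,-8.2,-18.2] .. [7.7,2.4,-7.6]
B = cube([1.1, 6.3, 3.2]) → bbox [0,0,0] .. [1.1,6.3,3.2]
lo = A.lo+B.lo = [-2.9+0, -8.2+0, -18.2+0] = [-2.900,-8.200,-18.200]
hi = A.hi+B.hi = [7.7+1.1, 2.4+6.3, -7.6+3.2] = [8.800,8.700,-4.400]
diag = √(11.7²+16.9²+13.8²) = √612.94 = 24.758


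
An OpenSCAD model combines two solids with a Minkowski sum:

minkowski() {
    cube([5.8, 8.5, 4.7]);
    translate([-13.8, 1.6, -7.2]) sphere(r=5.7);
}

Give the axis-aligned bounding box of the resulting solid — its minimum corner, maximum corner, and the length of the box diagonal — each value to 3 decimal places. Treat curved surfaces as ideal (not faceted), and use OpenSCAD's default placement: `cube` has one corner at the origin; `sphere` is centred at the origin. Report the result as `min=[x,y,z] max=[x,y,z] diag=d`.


A = translate([-13.8, 1.6, -7.2]) sphere(r=5.7) → bbox [-19.5,-4.1,-12.9] .. [-8.1,7.3,-1.5]
B = cube([5.8, 8.5, 4.7]) → bbox [0,0,0] .. [5.8,8.5,4.7]
lo = A.lo+B.lo = [-19.5+0, -4.1+0, -12.9+0] = [-19.500,-4.100,-12.900]
hi = A.hi+B.hi = [-8.1+5.8, 7.3+8.5, -1.5+4.7] = [-2.300,15.800,3.200]
diag = √(17.2²+19.9²+16.1²) = √951.06 = 30.839

min=[-19.500,-4.100,-12.900] max=[-2.300,15.800,3.200] diag=30.839


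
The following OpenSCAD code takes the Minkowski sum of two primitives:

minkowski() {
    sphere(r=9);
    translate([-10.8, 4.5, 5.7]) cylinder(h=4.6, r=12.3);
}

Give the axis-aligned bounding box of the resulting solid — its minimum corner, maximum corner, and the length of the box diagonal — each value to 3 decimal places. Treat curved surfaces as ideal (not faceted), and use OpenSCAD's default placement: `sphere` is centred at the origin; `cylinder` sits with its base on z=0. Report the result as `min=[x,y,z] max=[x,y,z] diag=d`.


min=[-32.100,-16.800,-3.300] max=[10.500,25.800,19.300] diag=64.345

A = translate([-10.8, 4.5, 5.7]) cylinder(h=4.6, r=12.3) → bbox [-23.1,-7.8,5.7] .. [1.5,16.8,10.3]
B = sphere(r=9) → bbox [-9,-9,-9] .. [9,9,9]
lo = A.lo+B.lo = [-23.1-9, -7.8-9, 5.7-9] = [-32.100,-16.800,-3.300]
hi = A.hi+B.hi = [1.5+9, 16.8+9, 10.3+9] = [10.500,25.800,19.300]
diag = √(42.6²+42.6²+22.6²) = √4140.28 = 64.345


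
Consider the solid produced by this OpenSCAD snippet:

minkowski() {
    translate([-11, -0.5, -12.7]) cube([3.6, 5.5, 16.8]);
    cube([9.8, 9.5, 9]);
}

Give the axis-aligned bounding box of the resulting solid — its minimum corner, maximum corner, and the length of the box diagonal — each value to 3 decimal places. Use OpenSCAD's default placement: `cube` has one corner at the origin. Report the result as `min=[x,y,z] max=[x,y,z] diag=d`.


A = translate([-11, -0.5, -12.7]) cube([3.6, 5.5, 16.8]) → bbox [-11,-0.5,-12.7] .. [-7.4,5,4.1]
B = cube([9.8, 9.5, 9]) → bbox [0,0,0] .. [9.8,9.5,9]
lo = A.lo+B.lo = [-11+0, -0.5+0, -12.7+0] = [-11.000,-0.500,-12.700]
hi = A.hi+B.hi = [-7.4+9.8, 5+9.5, 4.1+9] = [2.400,14.500,13.100]
diag = √(13.4²+15²+25.8²) = √1070.2 = 32.714

min=[-11.000,-0.500,-12.700] max=[2.400,14.500,13.100] diag=32.714


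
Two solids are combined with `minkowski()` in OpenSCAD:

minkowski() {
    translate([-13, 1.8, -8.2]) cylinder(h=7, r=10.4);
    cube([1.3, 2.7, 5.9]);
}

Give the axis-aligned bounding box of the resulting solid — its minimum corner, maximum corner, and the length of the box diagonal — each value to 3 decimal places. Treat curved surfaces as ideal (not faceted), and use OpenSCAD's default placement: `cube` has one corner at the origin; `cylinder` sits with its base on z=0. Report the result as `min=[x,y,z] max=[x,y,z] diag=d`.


min=[-23.400,-8.600,-8.200] max=[-1.300,14.900,4.700] diag=34.743

A = translate([-13, 1.8, -8.2]) cylinder(h=7, r=10.4) → bbox [-23.4,-8.6,-8.2] .. [-2.6,12.2,-1.2]
B = cube([1.3, 2.7, 5.9]) → bbox [0,0,0] .. [1.3,2.7,5.9]
lo = A.lo+B.lo = [-23.4+0, -8.6+0, -8.2+0] = [-23.400,-8.600,-8.200]
hi = A.hi+B.hi = [-2.6+1.3, 12.2+2.7, -1.2+5.9] = [-1.300,14.900,4.700]
diag = √(22.1²+23.5²+12.9²) = √1207.07 = 34.743


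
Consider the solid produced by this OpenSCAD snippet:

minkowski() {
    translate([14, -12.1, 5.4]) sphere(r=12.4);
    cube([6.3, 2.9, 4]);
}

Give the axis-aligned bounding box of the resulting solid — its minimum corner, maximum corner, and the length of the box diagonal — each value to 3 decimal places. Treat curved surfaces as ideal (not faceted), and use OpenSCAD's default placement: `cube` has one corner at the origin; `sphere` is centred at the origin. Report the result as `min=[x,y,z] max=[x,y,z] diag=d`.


min=[1.600,-24.500,-7.000] max=[32.700,3.200,21.800] diag=50.635

A = translate([14, -12.1, 5.4]) sphere(r=12.4) → bbox [1.6,-24.5,-7] .. [26.4,0.3,17.8]
B = cube([6.3, 2.9, 4]) → bbox [0,0,0] .. [6.3,2.9,4]
lo = A.lo+B.lo = [1.6+0, -24.5+0, -7+0] = [1.600,-24.500,-7.000]
hi = A.hi+B.hi = [26.4+6.3, 0.3+2.9, 17.8+4] = [32.700,3.200,21.800]
diag = √(31.1²+27.7²+28.8²) = √2563.94 = 50.635


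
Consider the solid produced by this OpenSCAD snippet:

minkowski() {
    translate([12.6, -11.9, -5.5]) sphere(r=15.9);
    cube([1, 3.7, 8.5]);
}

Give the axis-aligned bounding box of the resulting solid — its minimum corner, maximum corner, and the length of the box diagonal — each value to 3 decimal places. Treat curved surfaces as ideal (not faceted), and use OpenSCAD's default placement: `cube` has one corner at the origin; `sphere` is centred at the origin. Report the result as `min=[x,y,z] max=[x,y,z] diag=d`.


A = translate([12.6, -11.9, -5.5]) sphere(r=15.9) → bbox [-3.3,-27.8,-21.4] .. [28.5,4,10.4]
B = cube([1, 3.7, 8.5]) → bbox [0,0,0] .. [1,3.7,8.5]
lo = A.lo+B.lo = [-3.3+0, -27.8+0, -21.4+0] = [-3.300,-27.800,-21.400]
hi = A.hi+B.hi = [28.5+1, 4+3.7, 10.4+8.5] = [29.500,7.700,18.900]
diag = √(32.8²+35.5²+40.3²) = √3960.18 = 62.930

min=[-3.300,-27.800,-21.400] max=[29.500,7.700,18.900] diag=62.930


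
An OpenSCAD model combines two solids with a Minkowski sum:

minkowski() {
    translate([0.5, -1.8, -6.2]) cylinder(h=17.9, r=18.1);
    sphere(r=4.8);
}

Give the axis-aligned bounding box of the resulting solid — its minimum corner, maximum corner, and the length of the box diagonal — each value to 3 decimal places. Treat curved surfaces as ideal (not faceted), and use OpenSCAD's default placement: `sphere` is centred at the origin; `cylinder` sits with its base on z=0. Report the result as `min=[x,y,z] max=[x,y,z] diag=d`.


A = translate([0.5, -1.8, -6.2]) cylinder(h=17.9, r=18.1) → bbox [-17.6,-19.9,-6.2] .. [18.6,16.3,11.7]
B = sphere(r=4.8) → bbox [-4.8,-4.8,-4.8] .. [4.8,4.8,4.8]
lo = A.lo+B.lo = [-17.6-4.8, -19.9-4.8, -6.2-4.8] = [-22.400,-24.700,-11.000]
hi = A.hi+B.hi = [18.6+4.8, 16.3+4.8, 11.7+4.8] = [23.400,21.100,16.500]
diag = √(45.8²+45.8²+27.5²) = √4951.53 = 70.367

min=[-22.400,-24.700,-11.000] max=[23.400,21.100,16.500] diag=70.367


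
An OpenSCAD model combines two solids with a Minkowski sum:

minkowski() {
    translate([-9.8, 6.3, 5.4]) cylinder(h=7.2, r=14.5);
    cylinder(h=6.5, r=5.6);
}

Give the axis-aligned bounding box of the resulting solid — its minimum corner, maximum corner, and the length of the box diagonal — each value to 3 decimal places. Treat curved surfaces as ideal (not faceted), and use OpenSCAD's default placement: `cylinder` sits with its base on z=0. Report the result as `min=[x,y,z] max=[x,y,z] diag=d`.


A = translate([-9.8, 6.3, 5.4]) cylinder(h=7.2, r=14.5) → bbox [-24.3,-8.2,5.4] .. [4.7,20.8,12.6]
B = cylinder(h=6.5, r=5.6) → bbox [-5.6,-5.6,0] .. [5.6,5.6,6.5]
lo = A.lo+B.lo = [-24.3-5.6, -8.2-5.6, 5.4+0] = [-29.900,-13.800,5.400]
hi = A.hi+B.hi = [4.7+5.6, 20.8+5.6, 12.6+6.5] = [10.300,26.400,19.100]
diag = √(40.2²+40.2²+13.7²) = √3419.77 = 58.479

min=[-29.900,-13.800,5.400] max=[10.300,26.400,19.100] diag=58.479


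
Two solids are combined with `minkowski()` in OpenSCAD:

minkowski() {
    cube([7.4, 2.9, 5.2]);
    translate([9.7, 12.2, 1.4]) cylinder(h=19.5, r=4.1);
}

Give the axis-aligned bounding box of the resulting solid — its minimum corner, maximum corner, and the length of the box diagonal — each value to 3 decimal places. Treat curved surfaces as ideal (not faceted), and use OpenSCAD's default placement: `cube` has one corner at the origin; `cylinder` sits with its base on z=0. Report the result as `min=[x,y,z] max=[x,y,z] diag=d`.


min=[5.600,8.100,1.400] max=[21.200,19.200,26.100] diag=31.252

A = translate([9.7, 12.2, 1.4]) cylinder(h=19.5, r=4.1) → bbox [5.6,8.1,1.4] .. [13.8,16.3,20.9]
B = cube([7.4, 2.9, 5.2]) → bbox [0,0,0] .. [7.4,2.9,5.2]
lo = A.lo+B.lo = [5.6+0, 8.1+0, 1.4+0] = [5.600,8.100,1.400]
hi = A.hi+B.hi = [13.8+7.4, 16.3+2.9, 20.9+5.2] = [21.200,19.200,26.100]
diag = √(15.6²+11.1²+24.7²) = √976.66 = 31.252


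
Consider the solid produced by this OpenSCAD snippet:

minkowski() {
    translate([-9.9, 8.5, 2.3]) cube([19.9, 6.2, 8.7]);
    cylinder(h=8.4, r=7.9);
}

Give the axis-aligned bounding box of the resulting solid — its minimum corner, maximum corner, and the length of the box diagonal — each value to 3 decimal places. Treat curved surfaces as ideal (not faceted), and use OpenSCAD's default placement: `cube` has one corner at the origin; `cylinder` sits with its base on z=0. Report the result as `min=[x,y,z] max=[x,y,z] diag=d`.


min=[-17.800,0.600,2.300] max=[17.900,22.600,19.400] diag=45.287

A = translate([-9.9, 8.5, 2.3]) cube([19.9, 6.2, 8.7]) → bbox [-9.9,8.5,2.3] .. [10,14.7,11]
B = cylinder(h=8.4, r=7.9) → bbox [-7.9,-7.9,0] .. [7.9,7.9,8.4]
lo = A.lo+B.lo = [-9.9-7.9, 8.5-7.9, 2.3+0] = [-17.800,0.600,2.300]
hi = A.hi+B.hi = [10+7.9, 14.7+7.9, 11+8.4] = [17.900,22.600,19.400]
diag = √(35.7²+22²+17.1²) = √2050.9 = 45.287


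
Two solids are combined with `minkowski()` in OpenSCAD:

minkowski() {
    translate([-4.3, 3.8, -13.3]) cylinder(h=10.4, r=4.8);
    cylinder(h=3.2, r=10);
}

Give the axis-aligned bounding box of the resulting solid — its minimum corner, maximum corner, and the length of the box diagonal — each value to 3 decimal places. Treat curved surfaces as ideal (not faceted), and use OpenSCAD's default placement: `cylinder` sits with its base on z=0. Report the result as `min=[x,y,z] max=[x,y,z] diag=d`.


A = translate([-4.3, 3.8, -13.3]) cylinder(h=10.4, r=4.8) → bbox [-9.1,-1,-13.3] .. [0.5,8.6,-2.9]
B = cylinder(h=3.2, r=10) → bbox [-10,-10,0] .. [10,10,3.2]
lo = A.lo+B.lo = [-9.1-10, -1-10, -13.3+0] = [-19.100,-11.000,-13.300]
hi = A.hi+B.hi = [0.5+10, 8.6+10, -2.9+3.2] = [10.500,18.600,0.300]
diag = √(29.6²+29.6²+13.6²) = √1937.28 = 44.015

min=[-19.100,-11.000,-13.300] max=[10.500,18.600,0.300] diag=44.015


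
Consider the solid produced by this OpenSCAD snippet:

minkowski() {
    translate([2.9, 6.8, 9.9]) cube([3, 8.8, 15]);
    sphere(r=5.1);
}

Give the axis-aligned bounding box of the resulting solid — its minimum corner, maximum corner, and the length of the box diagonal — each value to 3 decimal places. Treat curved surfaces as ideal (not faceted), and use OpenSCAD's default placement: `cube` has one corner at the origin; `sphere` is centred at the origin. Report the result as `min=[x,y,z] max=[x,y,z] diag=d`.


A = translate([2.9, 6.8, 9.9]) cube([3, 8.8, 15]) → bbox [2.9,6.8,9.9] .. [5.9,15.6,24.9]
B = sphere(r=5.1) → bbox [-5.1,-5.1,-5.1] .. [5.1,5.1,5.1]
lo = A.lo+B.lo = [2.9-5.1, 6.8-5.1, 9.9-5.1] = [-2.200,1.700,4.800]
hi = A.hi+B.hi = [5.9+5.1, 15.6+5.1, 24.9+5.1] = [11.000,20.700,30.000]
diag = √(13.2²+19²+25.2²) = √1170.28 = 34.209

min=[-2.200,1.700,4.800] max=[11.000,20.700,30.000] diag=34.209


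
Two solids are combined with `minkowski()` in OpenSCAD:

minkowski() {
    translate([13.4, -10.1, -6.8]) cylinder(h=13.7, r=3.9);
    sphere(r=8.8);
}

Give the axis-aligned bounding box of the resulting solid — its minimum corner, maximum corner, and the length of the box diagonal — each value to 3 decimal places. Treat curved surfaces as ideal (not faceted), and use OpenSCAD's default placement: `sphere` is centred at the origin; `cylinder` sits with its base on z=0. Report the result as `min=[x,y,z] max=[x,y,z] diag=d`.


A = translate([13.4, -10.1, -6.8]) cylinder(h=13.7, r=3.9) → bbox [9.5,-14,-6.8] .. [17.3,-6.2,6.9]
B = sphere(r=8.8) → bbox [-8.8,-8.8,-8.8] .. [8.8,8.8,8.8]
lo = A.lo+B.lo = [9.5-8.8, -14-8.8, -6.8-8.8] = [0.700,-22.800,-15.600]
hi = A.hi+B.hi = [17.3+8.8, -6.2+8.8, 6.9+8.8] = [26.100,2.600,15.700]
diag = √(25.4²+25.4²+31.3²) = √2270.01 = 47.645

min=[0.700,-22.800,-15.600] max=[26.100,2.600,15.700] diag=47.645


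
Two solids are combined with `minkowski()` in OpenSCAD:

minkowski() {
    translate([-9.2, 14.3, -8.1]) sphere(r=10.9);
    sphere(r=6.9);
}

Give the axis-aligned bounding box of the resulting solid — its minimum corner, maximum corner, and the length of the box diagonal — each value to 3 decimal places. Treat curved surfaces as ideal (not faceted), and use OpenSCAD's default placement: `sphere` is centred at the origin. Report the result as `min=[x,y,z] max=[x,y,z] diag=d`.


min=[-27.000,-3.500,-25.900] max=[8.600,32.100,9.700] diag=61.661

A = translate([-9.2, 14.3, -8.1]) sphere(r=10.9) → bbox [-20.1,3.4,-19] .. [1.7,25.2,2.8]
B = sphere(r=6.9) → bbox [-6.9,-6.9,-6.9] .. [6.9,6.9,6.9]
lo = A.lo+B.lo = [-20.1-6.9, 3.4-6.9, -19-6.9] = [-27.000,-3.500,-25.900]
hi = A.hi+B.hi = [1.7+6.9, 25.2+6.9, 2.8+6.9] = [8.600,32.100,9.700]
diag = √(35.6²+35.6²+35.6²) = √3802.08 = 61.661


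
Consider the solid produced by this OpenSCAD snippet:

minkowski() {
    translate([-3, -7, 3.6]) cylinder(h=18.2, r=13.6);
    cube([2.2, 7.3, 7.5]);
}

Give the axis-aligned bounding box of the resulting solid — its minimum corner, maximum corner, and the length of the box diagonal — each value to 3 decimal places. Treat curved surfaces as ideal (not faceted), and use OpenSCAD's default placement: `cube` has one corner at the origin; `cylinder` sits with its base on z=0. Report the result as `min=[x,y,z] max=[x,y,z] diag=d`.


min=[-16.600,-20.600,3.600] max=[12.800,13.900,29.300] diag=52.107

A = translate([-3, -7, 3.6]) cylinder(h=18.2, r=13.6) → bbox [-16.6,-20.6,3.6] .. [10.6,6.6,21.8]
B = cube([2.2, 7.3, 7.5]) → bbox [0,0,0] .. [2.2,7.3,7.5]
lo = A.lo+B.lo = [-16.6+0, -20.6+0, 3.6+0] = [-16.600,-20.600,3.600]
hi = A.hi+B.hi = [10.6+2.2, 6.6+7.3, 21.8+7.5] = [12.800,13.900,29.300]
diag = √(29.4²+34.5²+25.7²) = √2715.1 = 52.107


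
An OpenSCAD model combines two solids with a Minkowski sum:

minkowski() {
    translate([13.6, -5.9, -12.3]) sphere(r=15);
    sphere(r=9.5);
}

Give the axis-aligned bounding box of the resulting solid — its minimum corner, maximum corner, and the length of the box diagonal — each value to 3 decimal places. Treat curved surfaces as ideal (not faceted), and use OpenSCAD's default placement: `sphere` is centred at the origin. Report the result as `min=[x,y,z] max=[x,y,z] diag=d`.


A = translate([13.6, -5.9, -12.3]) sphere(r=15) → bbox [-1.4,-20.9,-27.3] .. [28.6,9.1,2.7]
B = sphere(r=9.5) → bbox [-9.5,-9.5,-9.5] .. [9.5,9.5,9.5]
lo = A.lo+B.lo = [-1.4-9.5, -20.9-9.5, -27.3-9.5] = [-10.900,-30.400,-36.800]
hi = A.hi+B.hi = [28.6+9.5, 9.1+9.5, 2.7+9.5] = [38.100,18.600,12.200]
diag = √(49²+49²+49²) = √7203 = 84.870

min=[-10.900,-30.400,-36.800] max=[38.100,18.600,12.200] diag=84.870


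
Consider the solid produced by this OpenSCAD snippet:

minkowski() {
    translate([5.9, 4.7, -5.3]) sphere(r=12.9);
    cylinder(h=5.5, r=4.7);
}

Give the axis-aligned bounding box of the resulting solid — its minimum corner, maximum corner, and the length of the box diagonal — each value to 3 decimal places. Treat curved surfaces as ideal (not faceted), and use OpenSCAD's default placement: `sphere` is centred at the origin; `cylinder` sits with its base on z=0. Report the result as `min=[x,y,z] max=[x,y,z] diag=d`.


A = translate([5.9, 4.7, -5.3]) sphere(r=12.9) → bbox [-7,-8.2,-18.2] .. [18.8,17.6,7.6]
B = cylinder(h=5.5, r=4.7) → bbox [-4.7,-4.7,0] .. [4.7,4.7,5.5]
lo = A.lo+B.lo = [-7-4.7, -8.2-4.7, -18.2+0] = [-11.700,-12.900,-18.200]
hi = A.hi+B.hi = [18.8+4.7, 17.6+4.7, 7.6+5.5] = [23.500,22.300,13.100]
diag = √(35.2²+35.2²+31.3²) = √3457.77 = 58.803

min=[-11.700,-12.900,-18.200] max=[23.500,22.300,13.100] diag=58.803


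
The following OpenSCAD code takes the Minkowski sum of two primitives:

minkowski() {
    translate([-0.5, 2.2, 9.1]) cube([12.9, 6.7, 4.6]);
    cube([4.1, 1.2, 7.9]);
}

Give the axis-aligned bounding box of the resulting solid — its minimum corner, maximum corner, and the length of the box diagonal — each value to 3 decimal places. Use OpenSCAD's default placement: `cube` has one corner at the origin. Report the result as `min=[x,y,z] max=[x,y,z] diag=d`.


min=[-0.500,2.200,9.100] max=[16.500,10.100,21.600] diag=22.531

A = translate([-0.5, 2.2, 9.1]) cube([12.9, 6.7, 4.6]) → bbox [-0.5,2.2,9.1] .. [12.4,8.9,13.7]
B = cube([4.1, 1.2, 7.9]) → bbox [0,0,0] .. [4.1,1.2,7.9]
lo = A.lo+B.lo = [-0.5+0, 2.2+0, 9.1+0] = [-0.500,2.200,9.100]
hi = A.hi+B.hi = [12.4+4.1, 8.9+1.2, 13.7+7.9] = [16.500,10.100,21.600]
diag = √(17²+7.9²+12.5²) = √507.66 = 22.531


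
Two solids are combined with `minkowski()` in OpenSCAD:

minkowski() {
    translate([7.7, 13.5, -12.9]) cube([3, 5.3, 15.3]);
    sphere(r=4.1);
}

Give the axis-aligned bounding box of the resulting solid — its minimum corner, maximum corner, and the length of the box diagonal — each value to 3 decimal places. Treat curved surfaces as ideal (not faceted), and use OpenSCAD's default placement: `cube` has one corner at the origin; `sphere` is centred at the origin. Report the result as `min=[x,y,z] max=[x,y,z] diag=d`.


A = translate([7.7, 13.5, -12.9]) cube([3, 5.3, 15.3]) → bbox [7.7,13.5,-12.9] .. [10.7,18.8,2.4]
B = sphere(r=4.1) → bbox [-4.1,-4.1,-4.1] .. [4.1,4.1,4.1]
lo = A.lo+B.lo = [7.7-4.1, 13.5-4.1, -12.9-4.1] = [3.600,9.400,-17.000]
hi = A.hi+B.hi = [10.7+4.1, 18.8+4.1, 2.4+4.1] = [14.800,22.900,6.500]
diag = √(11.2²+13.5²+23.5²) = √859.94 = 29.325

min=[3.600,9.400,-17.000] max=[14.800,22.900,6.500] diag=29.325


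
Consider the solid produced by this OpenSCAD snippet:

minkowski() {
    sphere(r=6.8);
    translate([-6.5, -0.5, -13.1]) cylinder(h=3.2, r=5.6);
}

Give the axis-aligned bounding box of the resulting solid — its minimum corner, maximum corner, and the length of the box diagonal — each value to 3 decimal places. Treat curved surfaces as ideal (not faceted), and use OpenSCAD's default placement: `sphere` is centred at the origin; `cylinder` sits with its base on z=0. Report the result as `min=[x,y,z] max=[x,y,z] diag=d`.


A = translate([-6.5, -0.5, -13.1]) cylinder(h=3.2, r=5.6) → bbox [-12.1,-6.1,-13.1] .. [-0.9,5.1,-9.9]
B = sphere(r=6.8) → bbox [-6.8,-6.8,-6.8] .. [6.8,6.8,6.8]
lo = A.lo+B.lo = [-12.1-6.8, -6.1-6.8, -13.1-6.8] = [-18.900,-12.900,-19.900]
hi = A.hi+B.hi = [-0.9+6.8, 5.1+6.8, -9.9+6.8] = [5.900,11.900,-3.100]
diag = √(24.8²+24.8²+16.8²) = √1512.32 = 38.889

min=[-18.900,-12.900,-19.900] max=[5.900,11.900,-3.100] diag=38.889


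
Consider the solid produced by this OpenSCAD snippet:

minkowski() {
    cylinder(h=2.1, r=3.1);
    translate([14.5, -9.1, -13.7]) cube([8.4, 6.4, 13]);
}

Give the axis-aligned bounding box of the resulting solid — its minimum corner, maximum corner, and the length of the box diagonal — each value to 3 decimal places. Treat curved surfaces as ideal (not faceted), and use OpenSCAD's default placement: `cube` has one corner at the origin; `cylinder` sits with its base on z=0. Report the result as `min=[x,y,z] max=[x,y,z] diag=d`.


A = translate([14.5, -9.1, -13.7]) cube([8.4, 6.4, 13]) → bbox [14.5,-9.1,-13.7] .. [22.9,-2.7,-0.7]
B = cylinder(h=2.1, r=3.1) → bbox [-3.1,-3.1,0] .. [3.1,3.1,2.1]
lo = A.lo+B.lo = [14.5-3.1, -9.1-3.1, -13.7+0] = [11.400,-12.200,-13.700]
hi = A.hi+B.hi = [22.9+3.1, -2.7+3.1, -0.7+2.1] = [26.000,0.400,1.400]
diag = √(14.6²+12.6²+15.1²) = √599.93 = 24.493

min=[11.400,-12.200,-13.700] max=[26.000,0.400,1.400] diag=24.493


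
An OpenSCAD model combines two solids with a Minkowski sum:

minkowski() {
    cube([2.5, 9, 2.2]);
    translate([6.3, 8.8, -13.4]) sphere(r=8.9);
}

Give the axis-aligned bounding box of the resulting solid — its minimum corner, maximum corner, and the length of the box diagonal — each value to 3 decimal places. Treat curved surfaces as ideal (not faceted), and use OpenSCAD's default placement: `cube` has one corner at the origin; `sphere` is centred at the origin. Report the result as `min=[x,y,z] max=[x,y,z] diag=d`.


min=[-2.600,-0.100,-22.300] max=[17.700,26.700,-2.300] diag=39.119

A = translate([6.3, 8.8, -13.4]) sphere(r=8.9) → bbox [-2.6,-0.1,-22.3] .. [15.2,17.7,-4.5]
B = cube([2.5, 9, 2.2]) → bbox [0,0,0] .. [2.5,9,2.2]
lo = A.lo+B.lo = [-2.6+0, -0.1+0, -22.3+0] = [-2.600,-0.100,-22.300]
hi = A.hi+B.hi = [15.2+2.5, 17.7+9, -4.5+2.2] = [17.700,26.700,-2.300]
diag = √(20.3²+26.8²+20²) = √1530.33 = 39.119


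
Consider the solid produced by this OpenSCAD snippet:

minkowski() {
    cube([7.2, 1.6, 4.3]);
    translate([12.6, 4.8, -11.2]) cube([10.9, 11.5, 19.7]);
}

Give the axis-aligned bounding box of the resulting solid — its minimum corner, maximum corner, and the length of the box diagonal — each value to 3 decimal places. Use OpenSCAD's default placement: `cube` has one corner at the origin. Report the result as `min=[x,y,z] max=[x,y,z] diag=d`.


A = translate([12.6, 4.8, -11.2]) cube([10.9, 11.5, 19.7]) → bbox [12.6,4.8,-11.2] .. [23.5,16.3,8.5]
B = cube([7.2, 1.6, 4.3]) → bbox [0,0,0] .. [7.2,1.6,4.3]
lo = A.lo+B.lo = [12.6+0, 4.8+0, -11.2+0] = [12.600,4.800,-11.200]
hi = A.hi+B.hi = [23.5+7.2, 16.3+1.6, 8.5+4.3] = [30.700,17.900,12.800]
diag = √(18.1²+13.1²+24²) = √1075.22 = 32.791

min=[12.600,4.800,-11.200] max=[30.700,17.900,12.800] diag=32.791


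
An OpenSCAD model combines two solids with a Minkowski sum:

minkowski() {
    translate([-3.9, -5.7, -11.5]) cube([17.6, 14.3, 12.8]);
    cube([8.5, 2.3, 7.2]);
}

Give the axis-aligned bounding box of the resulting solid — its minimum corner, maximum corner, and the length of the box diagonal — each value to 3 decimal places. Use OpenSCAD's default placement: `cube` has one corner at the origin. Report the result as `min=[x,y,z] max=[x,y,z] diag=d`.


A = translate([-3.9, -5.7, -11.5]) cube([17.6, 14.3, 12.8]) → bbox [-3.9,-5.7,-11.5] .. [13.7,8.6,1.3]
B = cube([8.5, 2.3, 7.2]) → bbox [0,0,0] .. [8.5,2.3,7.2]
lo = A.lo+B.lo = [-3.9+0, -5.7+0, -11.5+0] = [-3.900,-5.700,-11.500]
hi = A.hi+B.hi = [13.7+8.5, 8.6+2.3, 1.3+7.2] = [22.200,10.900,8.500]
diag = √(26.1²+16.6²+20²) = √1356.77 = 36.834

min=[-3.900,-5.700,-11.500] max=[22.200,10.900,8.500] diag=36.834


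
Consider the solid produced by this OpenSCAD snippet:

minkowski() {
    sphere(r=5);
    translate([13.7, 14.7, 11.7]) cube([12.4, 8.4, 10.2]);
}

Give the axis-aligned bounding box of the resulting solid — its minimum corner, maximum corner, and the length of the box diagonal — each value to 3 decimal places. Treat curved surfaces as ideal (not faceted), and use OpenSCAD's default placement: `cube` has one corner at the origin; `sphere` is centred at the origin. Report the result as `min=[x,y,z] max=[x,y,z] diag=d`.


A = translate([13.7, 14.7, 11.7]) cube([12.4, 8.4, 10.2]) → bbox [13.7,14.7,11.7] .. [26.1,23.1,21.9]
B = sphere(r=5) → bbox [-5,-5,-5] .. [5,5,5]
lo = A.lo+B.lo = [13.7-5, 14.7-5, 11.7-5] = [8.700,9.700,6.700]
hi = A.hi+B.hi = [26.1+5, 23.1+5, 21.9+5] = [31.100,28.100,26.900]
diag = √(22.4²+18.4²+20.2²) = √1248.36 = 35.332

min=[8.700,9.700,6.700] max=[31.100,28.100,26.900] diag=35.332


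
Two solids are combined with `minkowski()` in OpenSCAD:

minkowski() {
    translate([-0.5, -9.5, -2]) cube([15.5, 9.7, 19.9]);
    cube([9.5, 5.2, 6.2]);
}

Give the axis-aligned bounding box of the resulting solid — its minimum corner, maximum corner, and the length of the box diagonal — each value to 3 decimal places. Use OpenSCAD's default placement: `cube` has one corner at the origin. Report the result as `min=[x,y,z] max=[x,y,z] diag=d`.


min=[-0.500,-9.500,-2.000] max=[24.500,5.400,24.100] diag=39.092

A = translate([-0.5, -9.5, -2]) cube([15.5, 9.7, 19.9]) → bbox [-0.5,-9.5,-2] .. [15,0.2,17.9]
B = cube([9.5, 5.2, 6.2]) → bbox [0,0,0] .. [9.5,5.2,6.2]
lo = A.lo+B.lo = [-0.5+0, -9.5+0, -2+0] = [-0.500,-9.500,-2.000]
hi = A.hi+B.hi = [15+9.5, 0.2+5.2, 17.9+6.2] = [24.500,5.400,24.100]
diag = √(25²+14.9²+26.1²) = √1528.22 = 39.092


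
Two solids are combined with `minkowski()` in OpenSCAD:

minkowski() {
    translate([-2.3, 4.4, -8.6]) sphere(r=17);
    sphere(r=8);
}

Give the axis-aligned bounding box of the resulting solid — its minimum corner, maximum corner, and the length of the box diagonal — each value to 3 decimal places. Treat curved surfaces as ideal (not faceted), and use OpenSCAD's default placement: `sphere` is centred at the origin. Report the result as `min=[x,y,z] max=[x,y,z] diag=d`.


A = translate([-2.3, 4.4, -8.6]) sphere(r=17) → bbox [-19.3,-12.6,-25.6] .. [14.7,21.4,8.4]
B = sphere(r=8) → bbox [-8,-8,-8] .. [8,8,8]
lo = A.lo+B.lo = [-19.3-8, -12.6-8, -25.6-8] = [-27.300,-20.600,-33.600]
hi = A.hi+B.hi = [14.7+8, 21.4+8, 8.4+8] = [22.700,29.400,16.400]
diag = √(50²+50²+50²) = √7500 = 86.603

min=[-27.300,-20.600,-33.600] max=[22.700,29.400,16.400] diag=86.603


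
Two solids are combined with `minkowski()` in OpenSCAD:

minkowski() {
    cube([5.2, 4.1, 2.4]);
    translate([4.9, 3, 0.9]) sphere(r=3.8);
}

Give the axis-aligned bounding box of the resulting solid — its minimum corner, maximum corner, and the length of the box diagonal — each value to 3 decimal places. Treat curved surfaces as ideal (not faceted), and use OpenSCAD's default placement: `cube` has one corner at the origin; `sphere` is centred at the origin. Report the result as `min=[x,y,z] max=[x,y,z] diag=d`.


A = translate([4.9, 3, 0.9]) sphere(r=3.8) → bbox [1.1,-0.8,-2.9] .. [8.7,6.8,4.7]
B = cube([5.2, 4.1, 2.4]) → bbox [0,0,0] .. [5.2,4.1,2.4]
lo = A.lo+B.lo = [1.1+0, -0.8+0, -2.9+0] = [1.100,-0.800,-2.900]
hi = A.hi+B.hi = [8.7+5.2, 6.8+4.1, 4.7+2.4] = [13.900,10.900,7.100]
diag = √(12.8²+11.7²+10²) = √400.73 = 20.018

min=[1.100,-0.800,-2.900] max=[13.900,10.900,7.100] diag=20.018


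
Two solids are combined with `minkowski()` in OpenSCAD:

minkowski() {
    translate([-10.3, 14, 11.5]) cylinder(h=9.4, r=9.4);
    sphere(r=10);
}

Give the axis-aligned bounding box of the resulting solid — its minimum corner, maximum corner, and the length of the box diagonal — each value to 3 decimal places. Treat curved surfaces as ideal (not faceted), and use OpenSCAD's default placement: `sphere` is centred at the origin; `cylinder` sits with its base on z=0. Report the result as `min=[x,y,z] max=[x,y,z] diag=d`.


A = translate([-10.3, 14, 11.5]) cylinder(h=9.4, r=9.4) → bbox [-19.7,4.6,11.5] .. [-0.9,23.4,20.9]
B = sphere(r=10) → bbox [-10,-10,-10] .. [10,10,10]
lo = A.lo+B.lo = [-19.7-10, 4.6-10, 11.5-10] = [-29.700,-5.400,1.500]
hi = A.hi+B.hi = [-0.9+10, 23.4+10, 20.9+10] = [9.100,33.400,30.900]
diag = √(38.8²+38.8²+29.4²) = √3875.24 = 62.251

min=[-29.700,-5.400,1.500] max=[9.100,33.400,30.900] diag=62.251


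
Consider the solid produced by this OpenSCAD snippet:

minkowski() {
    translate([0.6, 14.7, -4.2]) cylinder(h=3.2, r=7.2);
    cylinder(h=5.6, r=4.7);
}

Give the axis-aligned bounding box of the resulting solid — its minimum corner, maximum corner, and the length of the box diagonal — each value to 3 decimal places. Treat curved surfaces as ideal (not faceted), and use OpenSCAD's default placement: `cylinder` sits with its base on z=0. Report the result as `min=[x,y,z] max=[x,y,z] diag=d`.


A = translate([0.6, 14.7, -4.2]) cylinder(h=3.2, r=7.2) → bbox [-6.6,7.5,-4.2] .. [7.8,21.9,-1]
B = cylinder(h=5.6, r=4.7) → bbox [-4.7,-4.7,0] .. [4.7,4.7,5.6]
lo = A.lo+B.lo = [-6.6-4.7, 7.5-4.7, -4.2+0] = [-11.300,2.800,-4.200]
hi = A.hi+B.hi = [7.8+4.7, 21.9+4.7, -1+5.6] = [12.500,26.600,4.600]
diag = √(23.8²+23.8²+8.8²) = √1210.32 = 34.790

min=[-11.300,2.800,-4.200] max=[12.500,26.600,4.600] diag=34.790


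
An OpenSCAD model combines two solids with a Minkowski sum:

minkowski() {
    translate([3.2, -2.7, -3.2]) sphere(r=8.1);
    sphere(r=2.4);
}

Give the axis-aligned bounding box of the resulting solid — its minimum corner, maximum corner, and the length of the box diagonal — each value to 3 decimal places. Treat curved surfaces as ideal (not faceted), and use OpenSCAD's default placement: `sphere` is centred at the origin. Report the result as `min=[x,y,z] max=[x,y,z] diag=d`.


min=[-7.300,-13.200,-13.700] max=[13.700,7.800,7.300] diag=36.373

A = translate([3.2, -2.7, -3.2]) sphere(r=8.1) → bbox [-4.9,-10.8,-11.3] .. [11.3,5.4,4.9]
B = sphere(r=2.4) → bbox [-2.4,-2.4,-2.4] .. [2.4,2.4,2.4]
lo = A.lo+B.lo = [-4.9-2.4, -10.8-2.4, -11.3-2.4] = [-7.300,-13.200,-13.700]
hi = A.hi+B.hi = [11.3+2.4, 5.4+2.4, 4.9+2.4] = [13.700,7.800,7.300]
diag = √(21²+21²+21²) = √1323 = 36.373


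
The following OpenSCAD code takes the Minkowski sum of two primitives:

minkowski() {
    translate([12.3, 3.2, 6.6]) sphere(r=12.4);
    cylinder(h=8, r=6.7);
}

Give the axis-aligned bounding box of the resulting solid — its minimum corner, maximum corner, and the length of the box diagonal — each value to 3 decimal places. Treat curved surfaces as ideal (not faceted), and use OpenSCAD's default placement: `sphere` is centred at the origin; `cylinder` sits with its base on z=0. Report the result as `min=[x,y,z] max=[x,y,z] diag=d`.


A = translate([12.3, 3.2, 6.6]) sphere(r=12.4) → bbox [-0.1,-9.2,-5.8] .. [24.7,15.6,19]
B = cylinder(h=8, r=6.7) → bbox [-6.7,-6.7,0] .. [6.7,6.7,8]
lo = A.lo+B.lo = [-0.1-6.7, -9.2-6.7, -5.8+0] = [-6.800,-15.900,-5.800]
hi = A.hi+B.hi = [24.7+6.7, 15.6+6.7, 19+8] = [31.400,22.300,27.000]
diag = √(38.2²+38.2²+32.8²) = √3994.32 = 63.201

min=[-6.800,-15.900,-5.800] max=[31.400,22.300,27.000] diag=63.201


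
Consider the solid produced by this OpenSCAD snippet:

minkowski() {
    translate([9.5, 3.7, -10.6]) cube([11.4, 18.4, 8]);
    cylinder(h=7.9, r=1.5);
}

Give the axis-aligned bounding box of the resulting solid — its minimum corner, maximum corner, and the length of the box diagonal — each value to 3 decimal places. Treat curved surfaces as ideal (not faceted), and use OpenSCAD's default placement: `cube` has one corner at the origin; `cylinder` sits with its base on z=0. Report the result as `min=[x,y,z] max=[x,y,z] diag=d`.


min=[8.000,2.200,-10.600] max=[22.400,23.600,5.300] diag=30.301

A = translate([9.5, 3.7, -10.6]) cube([11.4, 18.4, 8]) → bbox [9.5,3.7,-10.6] .. [20.9,22.1,-2.6]
B = cylinder(h=7.9, r=1.5) → bbox [-1.5,-1.5,0] .. [1.5,1.5,7.9]
lo = A.lo+B.lo = [9.5-1.5, 3.7-1.5, -10.6+0] = [8.000,2.200,-10.600]
hi = A.hi+B.hi = [20.9+1.5, 22.1+1.5, -2.6+7.9] = [22.400,23.600,5.300]
diag = √(14.4²+21.4²+15.9²) = √918.13 = 30.301


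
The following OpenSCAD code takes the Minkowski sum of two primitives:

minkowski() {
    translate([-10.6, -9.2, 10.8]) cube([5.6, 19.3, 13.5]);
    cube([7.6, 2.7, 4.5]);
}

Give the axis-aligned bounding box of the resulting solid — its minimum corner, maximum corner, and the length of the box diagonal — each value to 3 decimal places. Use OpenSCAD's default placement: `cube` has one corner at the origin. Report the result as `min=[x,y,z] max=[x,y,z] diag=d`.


A = translate([-10.6, -9.2, 10.8]) cube([5.6, 19.3, 13.5]) → bbox [-10.6,-9.2,10.8] .. [-5,10.1,24.3]
B = cube([7.6, 2.7, 4.5]) → bbox [0,0,0] .. [7.6,2.7,4.5]
lo = A.lo+B.lo = [-10.6+0, -9.2+0, 10.8+0] = [-10.600,-9.200,10.800]
hi = A.hi+B.hi = [-5+7.6, 10.1+2.7, 24.3+4.5] = [2.600,12.800,28.800]
diag = √(13.2²+22²+18²) = √982.24 = 31.341

min=[-10.600,-9.200,10.800] max=[2.600,12.800,28.800] diag=31.341


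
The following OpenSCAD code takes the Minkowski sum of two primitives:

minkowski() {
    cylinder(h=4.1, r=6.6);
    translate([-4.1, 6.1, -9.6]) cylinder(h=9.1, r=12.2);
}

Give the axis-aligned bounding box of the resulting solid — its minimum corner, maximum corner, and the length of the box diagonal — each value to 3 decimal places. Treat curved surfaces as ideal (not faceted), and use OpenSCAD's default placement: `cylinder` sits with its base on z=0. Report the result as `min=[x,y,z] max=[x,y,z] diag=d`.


min=[-22.900,-12.700,-9.600] max=[14.700,24.900,3.600] diag=54.788

A = translate([-4.1, 6.1, -9.6]) cylinder(h=9.1, r=12.2) → bbox [-16.3,-6.1,-9.6] .. [8.1,18.3,-0.5]
B = cylinder(h=4.1, r=6.6) → bbox [-6.6,-6.6,0] .. [6.6,6.6,4.1]
lo = A.lo+B.lo = [-16.3-6.6, -6.1-6.6, -9.6+0] = [-22.900,-12.700,-9.600]
hi = A.hi+B.hi = [8.1+6.6, 18.3+6.6, -0.5+4.1] = [14.700,24.900,3.600]
diag = √(37.6²+37.6²+13.2²) = √3001.76 = 54.788


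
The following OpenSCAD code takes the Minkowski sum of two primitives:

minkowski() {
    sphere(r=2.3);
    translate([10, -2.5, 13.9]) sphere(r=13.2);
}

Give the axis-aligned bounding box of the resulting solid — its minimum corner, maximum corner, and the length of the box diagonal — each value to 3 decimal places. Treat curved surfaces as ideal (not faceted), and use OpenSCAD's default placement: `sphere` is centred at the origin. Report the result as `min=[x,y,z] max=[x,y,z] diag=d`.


min=[-5.500,-18.000,-1.600] max=[25.500,13.000,29.400] diag=53.694

A = translate([10, -2.5, 13.9]) sphere(r=13.2) → bbox [-3.2,-15.7,0.7] .. [23.2,10.7,27.1]
B = sphere(r=2.3) → bbox [-2.3,-2.3,-2.3] .. [2.3,2.3,2.3]
lo = A.lo+B.lo = [-3.2-2.3, -15.7-2.3, 0.7-2.3] = [-5.500,-18.000,-1.600]
hi = A.hi+B.hi = [23.2+2.3, 10.7+2.3, 27.1+2.3] = [25.500,13.000,29.400]
diag = √(31²+31²+31²) = √2883 = 53.694


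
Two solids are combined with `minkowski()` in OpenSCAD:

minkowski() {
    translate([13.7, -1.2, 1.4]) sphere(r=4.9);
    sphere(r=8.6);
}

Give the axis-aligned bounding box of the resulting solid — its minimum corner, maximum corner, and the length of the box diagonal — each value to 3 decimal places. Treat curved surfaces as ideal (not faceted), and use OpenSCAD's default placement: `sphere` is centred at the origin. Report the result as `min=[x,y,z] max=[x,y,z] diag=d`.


A = translate([13.7, -1.2, 1.4]) sphere(r=4.9) → bbox [8.8,-6.1,-3.5] .. [18.6,3.7,6.3]
B = sphere(r=8.6) → bbox [-8.6,-8.6,-8.6] .. [8.6,8.6,8.6]
lo = A.lo+B.lo = [8.8-8.6, -6.1-8.6, -3.5-8.6] = [0.200,-14.700,-12.100]
hi = A.hi+B.hi = [18.6+8.6, 3.7+8.6, 6.3+8.6] = [27.200,12.300,14.900]
diag = √(27²+27²+27²) = √2187 = 46.765

min=[0.200,-14.700,-12.100] max=[27.200,12.300,14.900] diag=46.765


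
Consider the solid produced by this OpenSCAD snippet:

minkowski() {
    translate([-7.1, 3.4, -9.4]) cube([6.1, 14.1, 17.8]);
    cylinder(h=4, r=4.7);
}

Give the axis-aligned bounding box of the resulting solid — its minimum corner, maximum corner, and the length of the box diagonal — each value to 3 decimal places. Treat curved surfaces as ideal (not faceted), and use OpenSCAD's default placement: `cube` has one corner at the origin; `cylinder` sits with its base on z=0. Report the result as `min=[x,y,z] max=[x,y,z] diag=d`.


min=[-11.800,-1.300,-9.400] max=[3.700,22.200,12.400] diag=35.605

A = translate([-7.1, 3.4, -9.4]) cube([6.1, 14.1, 17.8]) → bbox [-7.1,3.4,-9.4] .. [-1,17.5,8.4]
B = cylinder(h=4, r=4.7) → bbox [-4.7,-4.7,0] .. [4.7,4.7,4]
lo = A.lo+B.lo = [-7.1-4.7, 3.4-4.7, -9.4+0] = [-11.800,-1.300,-9.400]
hi = A.hi+B.hi = [-1+4.7, 17.5+4.7, 8.4+4] = [3.700,22.200,12.400]
diag = √(15.5²+23.5²+21.8²) = √1267.74 = 35.605


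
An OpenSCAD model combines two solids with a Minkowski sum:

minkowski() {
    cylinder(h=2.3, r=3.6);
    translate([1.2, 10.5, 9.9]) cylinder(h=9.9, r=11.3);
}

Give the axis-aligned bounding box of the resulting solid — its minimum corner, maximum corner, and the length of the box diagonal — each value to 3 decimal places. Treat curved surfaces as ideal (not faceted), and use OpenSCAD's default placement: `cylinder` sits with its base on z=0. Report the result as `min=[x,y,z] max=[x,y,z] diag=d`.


min=[-13.700,-4.400,9.900] max=[16.100,25.400,22.100] diag=43.874

A = translate([1.2, 10.5, 9.9]) cylinder(h=9.9, r=11.3) → bbox [-10.1,-0.8,9.9] .. [12.5,21.8,19.8]
B = cylinder(h=2.3, r=3.6) → bbox [-3.6,-3.6,0] .. [3.6,3.6,2.3]
lo = A.lo+B.lo = [-10.1-3.6, -0.8-3.6, 9.9+0] = [-13.700,-4.400,9.900]
hi = A.hi+B.hi = [12.5+3.6, 21.8+3.6, 19.8+2.3] = [16.100,25.400,22.100]
diag = √(29.8²+29.8²+12.2²) = √1924.92 = 43.874


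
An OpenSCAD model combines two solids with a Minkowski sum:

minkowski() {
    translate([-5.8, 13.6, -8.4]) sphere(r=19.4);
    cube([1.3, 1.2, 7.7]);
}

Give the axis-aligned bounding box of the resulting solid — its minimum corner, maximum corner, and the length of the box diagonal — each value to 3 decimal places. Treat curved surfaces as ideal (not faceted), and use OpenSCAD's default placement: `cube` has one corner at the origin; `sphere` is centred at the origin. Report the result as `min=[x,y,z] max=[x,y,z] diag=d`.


A = translate([-5.8, 13.6, -8.4]) sphere(r=19.4) → bbox [-25.2,-5.8,-27.8] .. [13.6,33,11]
B = cube([1.3, 1.2, 7.7]) → bbox [0,0,0] .. [1.3,1.2,7.7]
lo = A.lo+B.lo = [-25.2+0, -5.8+0, -27.8+0] = [-25.200,-5.800,-27.800]
hi = A.hi+B.hi = [13.6+1.3, 33+1.2, 11+7.7] = [14.900,34.200,18.700]
diag = √(40.1²+40²+46.5²) = √5370.26 = 73.282

min=[-25.200,-5.800,-27.800] max=[14.900,34.200,18.700] diag=73.282
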